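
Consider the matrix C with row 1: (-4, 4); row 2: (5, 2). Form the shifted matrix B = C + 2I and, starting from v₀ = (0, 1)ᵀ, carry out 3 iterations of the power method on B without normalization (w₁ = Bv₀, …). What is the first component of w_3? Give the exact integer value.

B = C + 2I has rows (-2, 4); (5, 4)
w1 = Bv₀ = ((-2)·0 + 4·1; 5·0 + 4·1) = (4, 4)
w2 = Bw1 = ((-2)·4 + 4·4; 5·4 + 4·4) = (8, 36)
w3 = Bw2 = (128, 184)
Requested component of w3: 128

128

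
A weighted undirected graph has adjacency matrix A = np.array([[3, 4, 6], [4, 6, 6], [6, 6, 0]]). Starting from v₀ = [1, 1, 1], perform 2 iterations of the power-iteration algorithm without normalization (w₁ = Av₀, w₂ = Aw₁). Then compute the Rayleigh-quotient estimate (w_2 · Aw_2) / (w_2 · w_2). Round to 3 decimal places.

w1 = Av₀ = (3·1 + 4·1 + 6·1; 4·1 + 6·1 + 6·1; 6·1 + 6·1 + 0·1) = (13, 16, 12)
w2 = Aw1 = (3·13 + 4·16 + 6·12; 4·13 + 6·16 + 6·12; 6·13 + 6·16 + 0·12) = (175, 220, 174)
Aw2 = (2449, 3064, 2370)
w2·Aw2 = 175·2449 + 220·3064 + 174·2370 = 1515035; w2·w2 = 175·175 + 220·220 + 174·174 = 109301
λ ≈ 1515035/109301 = 13.861

13.861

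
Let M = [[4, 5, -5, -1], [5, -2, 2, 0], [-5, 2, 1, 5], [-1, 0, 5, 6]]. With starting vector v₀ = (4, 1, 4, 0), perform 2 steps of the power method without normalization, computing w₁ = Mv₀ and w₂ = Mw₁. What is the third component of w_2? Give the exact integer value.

w1 = Mv₀ = (4·4 + 5·1 + (-5)·4 + (-1)·0; 5·4 + (-2)·1 + 2·4 + 0·0; (-5)·4 + 2·1 + 1·4 + 5·0; (-1)·4 + 0·1 + 5·4 + 6·0) = (1, 26, -14, 16)
w2 = Mw1 = (4·1 + 5·26 + (-5)·(-14) + (-1)·16; 5·1 + (-2)·26 + 2·(-14) + 0·16; (-5)·1 + 2·26 + 1·(-14) + 5·16; (-1)·1 + 0·26 + 5·(-14) + 6·16) = (188, -75, 113, 25)
The requested component of w2 is 113.

113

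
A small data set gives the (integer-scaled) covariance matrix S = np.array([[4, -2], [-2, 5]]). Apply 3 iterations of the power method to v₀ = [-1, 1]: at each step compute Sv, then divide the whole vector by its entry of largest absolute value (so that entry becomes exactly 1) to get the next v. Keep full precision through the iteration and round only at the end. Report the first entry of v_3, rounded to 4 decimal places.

Sv0 = (-6.00000, 7.00000); divide by 7.00000 → v1 = (-0.85714, 1.00000)
Sv1 = (-5.42857, 6.71429); divide by 6.71429 → v2 = (-0.80851, 1.00000)
Sv2 = (-5.23404, 6.61702); divide by 6.61702 → v3 = (-0.79100, 1.00000)
Requested entry of v3: -246/311 = -0.7910

-0.7910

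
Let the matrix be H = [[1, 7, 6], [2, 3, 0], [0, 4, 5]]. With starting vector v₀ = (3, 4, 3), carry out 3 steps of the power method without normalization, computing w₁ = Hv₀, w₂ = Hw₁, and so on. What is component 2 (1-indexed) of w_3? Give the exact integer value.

w1 = Hv₀ = (49, 18, 31)
w2 = Hw1 = (361, 152, 227)
w3 = Hw2 = (2787, 1178, 1743)
The requested component of w3 is 1178.

1178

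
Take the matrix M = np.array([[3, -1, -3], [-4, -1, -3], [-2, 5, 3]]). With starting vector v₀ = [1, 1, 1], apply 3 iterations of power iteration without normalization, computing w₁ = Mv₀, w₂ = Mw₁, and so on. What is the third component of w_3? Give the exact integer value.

w1 = Mv₀ = (3·1 + (-1)·1 + (-3)·1; (-4)·1 + (-1)·1 + (-3)·1; (-2)·1 + 5·1 + 3·1) = (-1, -8, 6)
w2 = Mw1 = (3·(-1) + (-1)·(-8) + (-3)·6; (-4)·(-1) + (-1)·(-8) + (-3)·6; (-2)·(-1) + 5·(-8) + 3·6) = (-13, -6, -20)
w3 = Mw2 = (27, 118, -64)
The requested component of w3 is -64.

-64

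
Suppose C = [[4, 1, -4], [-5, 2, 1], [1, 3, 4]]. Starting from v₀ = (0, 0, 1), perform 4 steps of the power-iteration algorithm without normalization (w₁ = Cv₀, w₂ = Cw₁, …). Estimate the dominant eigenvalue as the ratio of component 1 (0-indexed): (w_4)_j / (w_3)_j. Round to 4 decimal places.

w1 = Cv₀ = (4·0 + 1·0 + (-4)·1; (-5)·0 + 2·0 + 1·1; 1·0 + 3·0 + 4·1) = (-4, 1, 4)
w2 = Cw1 = (4·(-4) + 1·1 + (-4)·4; (-5)·(-4) + 2·1 + 1·4; 1·(-4) + 3·1 + 4·4) = (-31, 26, 15)
w3 = Cw2 = (-158, 222, 107)
w4 = Cw3 = (-838, 1341, 936)
Ratio at component: 1341 / 222 = 6.0405

6.0405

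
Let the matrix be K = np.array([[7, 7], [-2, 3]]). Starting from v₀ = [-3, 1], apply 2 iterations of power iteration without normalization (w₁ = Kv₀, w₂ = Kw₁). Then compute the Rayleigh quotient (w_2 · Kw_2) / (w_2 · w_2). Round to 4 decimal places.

w1 = Kv₀ = (7·(-3) + 7·1; (-2)·(-3) + 3·1) = (-14, 9)
w2 = Kw1 = (7·(-14) + 7·9; (-2)·(-14) + 3·9) = (-35, 55)
Kw2 = (140, 235)
w2·Kw2 = (-35)·140 + 55·235 = 8025; w2·w2 = (-35)·(-35) + 55·55 = 4250
λ ≈ 8025/4250 = 1.8882

1.8882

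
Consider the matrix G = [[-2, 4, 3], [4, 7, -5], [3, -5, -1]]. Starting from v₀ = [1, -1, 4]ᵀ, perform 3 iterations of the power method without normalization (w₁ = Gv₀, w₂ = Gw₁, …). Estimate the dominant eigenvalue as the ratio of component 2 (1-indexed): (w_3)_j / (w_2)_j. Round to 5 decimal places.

w1 = Gv₀ = ((-2)·1 + 4·(-1) + 3·4; 4·1 + 7·(-1) + (-5)·4; 3·1 + (-5)·(-1) + (-1)·4) = (6, -23, 4)
w2 = Gw1 = ((-2)·6 + 4·(-23) + 3·4; 4·6 + 7·(-23) + (-5)·4; 3·6 + (-5)·(-23) + (-1)·4) = (-92, -157, 129)
w3 = Gw2 = (-57, -2112, 380)
Ratio at component: -2112 / -157 = 13.45223

13.45223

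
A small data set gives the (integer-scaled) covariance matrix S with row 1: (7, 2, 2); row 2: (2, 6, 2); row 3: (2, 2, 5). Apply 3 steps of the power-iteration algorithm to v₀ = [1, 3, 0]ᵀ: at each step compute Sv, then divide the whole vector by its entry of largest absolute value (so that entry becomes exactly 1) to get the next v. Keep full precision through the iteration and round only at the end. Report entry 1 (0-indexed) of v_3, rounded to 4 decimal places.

Sv0 = (13.00000, 20.00000, 8.00000); divide by 20.00000 → v1 = (0.65000, 1.00000, 0.40000)
Sv1 = (7.35000, 8.10000, 5.30000); divide by 8.10000 → v2 = (0.90741, 1.00000, 0.65432)
Sv2 = (9.66049, 9.12346, 7.08642); divide by 9.66049 → v3 = (1.00000, 0.94441, 0.73355)
Requested entry of v3: 1478/1565 = 0.9444

0.9444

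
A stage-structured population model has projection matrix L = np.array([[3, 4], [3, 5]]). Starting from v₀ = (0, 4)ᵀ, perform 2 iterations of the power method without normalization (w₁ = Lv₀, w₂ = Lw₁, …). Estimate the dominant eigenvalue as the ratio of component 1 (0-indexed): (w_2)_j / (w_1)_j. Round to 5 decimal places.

w1 = Lv₀ = (16, 20)
w2 = Lw1 = (128, 148)
Ratio at component: 148 / 20 = 7.40000

7.40000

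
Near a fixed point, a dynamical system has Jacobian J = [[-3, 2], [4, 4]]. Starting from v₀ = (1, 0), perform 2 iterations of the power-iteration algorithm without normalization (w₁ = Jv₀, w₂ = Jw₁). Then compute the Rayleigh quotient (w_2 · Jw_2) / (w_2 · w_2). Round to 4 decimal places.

-1.2951

w1 = Jv₀ = ((-3)·1 + 2·0; 4·1 + 4·0) = (-3, 4)
w2 = Jw1 = ((-3)·(-3) + 2·4; 4·(-3) + 4·4) = (17, 4)
Jw2 = (-43, 84)
w2·Jw2 = 17·(-43) + 4·84 = -395; w2·w2 = 17·17 + 4·4 = 305
λ ≈ -395/305 = -1.2951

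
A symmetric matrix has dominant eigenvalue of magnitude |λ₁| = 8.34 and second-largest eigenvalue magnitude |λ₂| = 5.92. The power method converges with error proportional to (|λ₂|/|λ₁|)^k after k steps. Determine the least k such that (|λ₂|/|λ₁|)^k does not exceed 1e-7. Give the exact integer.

|λ₂/λ₁| = 5.92/8.34 = 0.70983
Need k ≥ ln(1e-7) / ln(0.70983) = -16.1181 / -0.3427 ≈ 47.029
Smallest integer k satisfying the bound: 48

48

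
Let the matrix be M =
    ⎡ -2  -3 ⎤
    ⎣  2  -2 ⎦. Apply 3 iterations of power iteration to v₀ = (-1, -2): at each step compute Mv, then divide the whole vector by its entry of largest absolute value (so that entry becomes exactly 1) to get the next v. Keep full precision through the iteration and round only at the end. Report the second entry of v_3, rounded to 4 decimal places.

Mv0 = (8.00000, 2.00000); divide by 8.00000 → v1 = (1.00000, 0.25000)
Mv1 = (-2.75000, 1.50000); divide by -2.75000 → v2 = (1.00000, -0.54545)
Mv2 = (-0.36364, 3.09091); divide by 3.09091 → v3 = (-0.11765, 1.00000)
Requested entry of v3: -68/-68 = 1.0000

1.0000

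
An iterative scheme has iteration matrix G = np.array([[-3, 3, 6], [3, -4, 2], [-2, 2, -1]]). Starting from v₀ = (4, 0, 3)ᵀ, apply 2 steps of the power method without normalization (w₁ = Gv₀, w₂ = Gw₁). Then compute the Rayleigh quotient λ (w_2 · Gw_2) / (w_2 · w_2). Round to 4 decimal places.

w1 = Gv₀ = ((-3)·4 + 3·0 + 6·3; 3·4 + (-4)·0 + 2·3; (-2)·4 + 2·0 + (-1)·3) = (6, 18, -11)
w2 = Gw1 = ((-3)·6 + 3·18 + 6·(-11); 3·6 + (-4)·18 + 2·(-11); (-2)·6 + 2·18 + (-1)·(-11)) = (-30, -76, 35)
Gw2 = (72, 284, -127)
w2·Gw2 = (-30)·72 + (-76)·284 + 35·(-127) = -28189; w2·w2 = (-30)·(-30) + (-76)·(-76) + 35·35 = 7901
λ ≈ -28189/7901 = -3.5678

-3.5678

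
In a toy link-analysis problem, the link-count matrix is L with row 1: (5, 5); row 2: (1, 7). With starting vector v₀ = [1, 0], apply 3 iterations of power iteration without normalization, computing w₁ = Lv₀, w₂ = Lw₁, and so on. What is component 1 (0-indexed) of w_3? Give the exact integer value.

114

w1 = Lv₀ = (5, 1)
w2 = Lw1 = (30, 12)
w3 = Lw2 = (210, 114)
The requested component of w3 is 114.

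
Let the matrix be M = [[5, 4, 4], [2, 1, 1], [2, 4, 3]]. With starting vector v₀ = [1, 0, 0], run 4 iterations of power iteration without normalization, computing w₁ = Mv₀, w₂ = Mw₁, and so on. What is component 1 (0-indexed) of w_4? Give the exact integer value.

1044

w1 = Mv₀ = (5, 2, 2)
w2 = Mw1 = (41, 14, 24)
w3 = Mw2 = (357, 120, 210)
w4 = Mw3 = (3105, 1044, 1824)
The requested component of w4 is 1044.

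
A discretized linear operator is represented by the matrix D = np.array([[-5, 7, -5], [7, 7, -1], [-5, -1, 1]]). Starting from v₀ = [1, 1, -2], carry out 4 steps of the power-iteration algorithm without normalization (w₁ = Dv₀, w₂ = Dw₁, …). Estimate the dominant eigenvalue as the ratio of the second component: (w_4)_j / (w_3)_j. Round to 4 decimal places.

λ ≈ 11.8534

w1 = Dv₀ = ((-5)·1 + 7·1 + (-5)·(-2); 7·1 + 7·1 + (-1)·(-2); (-5)·1 + (-1)·1 + 1·(-2)) = (12, 16, -8)
w2 = Dw1 = ((-5)·12 + 7·16 + (-5)·(-8); 7·12 + 7·16 + (-1)·(-8); (-5)·12 + (-1)·16 + 1·(-8)) = (92, 204, -84)
w3 = Dw2 = (1388, 2156, -748)
w4 = Dw3 = (11892, 25556, -9844)
Ratio at component: 25556 / 2156 = 11.8534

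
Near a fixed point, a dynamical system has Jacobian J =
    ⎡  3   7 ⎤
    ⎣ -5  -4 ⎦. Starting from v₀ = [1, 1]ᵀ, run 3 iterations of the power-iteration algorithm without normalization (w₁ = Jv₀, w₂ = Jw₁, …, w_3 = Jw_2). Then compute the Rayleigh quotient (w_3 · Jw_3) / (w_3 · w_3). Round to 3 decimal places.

-1.894

w1 = Jv₀ = (3·1 + 7·1; (-5)·1 + (-4)·1) = (10, -9)
w2 = Jw1 = (3·10 + 7·(-9); (-5)·10 + (-4)·(-9)) = (-33, -14)
w3 = Jw2 = (-197, 221)
Jw3 = (956, 101)
w3·Jw3 = (-197)·956 + 221·101 = -166011; w3·w3 = (-197)·(-197) + 221·221 = 87650
λ ≈ -166011/87650 = -1.894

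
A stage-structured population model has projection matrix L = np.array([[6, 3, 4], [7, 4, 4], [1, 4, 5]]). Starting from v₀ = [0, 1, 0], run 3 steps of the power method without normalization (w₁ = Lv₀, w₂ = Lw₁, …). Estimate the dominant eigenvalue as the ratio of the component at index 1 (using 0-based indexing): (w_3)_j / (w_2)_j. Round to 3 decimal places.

w1 = Lv₀ = (6·0 + 3·1 + 4·0; 7·0 + 4·1 + 4·0; 1·0 + 4·1 + 5·0) = (3, 4, 4)
w2 = Lw1 = (6·3 + 3·4 + 4·4; 7·3 + 4·4 + 4·4; 1·3 + 4·4 + 5·4) = (46, 53, 39)
w3 = Lw2 = (591, 690, 453)
Ratio at component: 690 / 53 = 13.019

13.019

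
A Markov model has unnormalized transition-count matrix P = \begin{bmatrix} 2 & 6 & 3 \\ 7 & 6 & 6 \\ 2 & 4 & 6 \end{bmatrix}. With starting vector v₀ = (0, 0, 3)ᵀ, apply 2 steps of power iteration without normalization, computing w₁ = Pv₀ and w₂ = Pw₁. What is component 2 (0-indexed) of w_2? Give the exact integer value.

w1 = Pv₀ = (2·0 + 6·0 + 3·3; 7·0 + 6·0 + 6·3; 2·0 + 4·0 + 6·3) = (9, 18, 18)
w2 = Pw1 = (2·9 + 6·18 + 3·18; 7·9 + 6·18 + 6·18; 2·9 + 4·18 + 6·18) = (180, 279, 198)
The requested component of w2 is 198.

198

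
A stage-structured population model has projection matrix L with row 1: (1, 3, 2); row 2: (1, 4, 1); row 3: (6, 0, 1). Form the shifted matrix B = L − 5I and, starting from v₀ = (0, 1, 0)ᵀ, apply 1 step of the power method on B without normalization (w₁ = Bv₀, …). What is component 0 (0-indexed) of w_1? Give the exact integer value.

B = L − 5I has rows (-4, 3, 2); (1, -1, 1); (6, 0, -4)
w1 = Bv₀ = ((-4)·0 + 3·1 + 2·0; 1·0 + (-1)·1 + 1·0; 6·0 + 0·1 + (-4)·0) = (3, -1, 0)
Requested component of w1: 3

3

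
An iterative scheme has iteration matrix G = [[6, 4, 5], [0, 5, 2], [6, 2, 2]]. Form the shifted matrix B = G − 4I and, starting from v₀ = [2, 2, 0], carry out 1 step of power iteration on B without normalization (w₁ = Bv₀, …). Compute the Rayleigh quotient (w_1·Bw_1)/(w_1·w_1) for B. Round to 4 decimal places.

B = G − 4I has rows (2, 4, 5); (0, 1, 2); (6, 2, -2)
w1 = Bv₀ = (12, 2, 16)
Bw1 = (112, 34, 44)
w1·Bw1 = 2116; w1·w1 = 404; μ ≈ 2116/404 = 5.2376

μ ≈ 5.2376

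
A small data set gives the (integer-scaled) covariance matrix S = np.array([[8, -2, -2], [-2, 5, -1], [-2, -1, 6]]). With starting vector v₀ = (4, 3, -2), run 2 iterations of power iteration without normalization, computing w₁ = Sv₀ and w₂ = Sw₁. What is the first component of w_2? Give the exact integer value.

268

w1 = Sv₀ = (8·4 + (-2)·3 + (-2)·(-2); (-2)·4 + 5·3 + (-1)·(-2); (-2)·4 + (-1)·3 + 6·(-2)) = (30, 9, -23)
w2 = Sw1 = (8·30 + (-2)·9 + (-2)·(-23); (-2)·30 + 5·9 + (-1)·(-23); (-2)·30 + (-1)·9 + 6·(-23)) = (268, 8, -207)
The requested component of w2 is 268.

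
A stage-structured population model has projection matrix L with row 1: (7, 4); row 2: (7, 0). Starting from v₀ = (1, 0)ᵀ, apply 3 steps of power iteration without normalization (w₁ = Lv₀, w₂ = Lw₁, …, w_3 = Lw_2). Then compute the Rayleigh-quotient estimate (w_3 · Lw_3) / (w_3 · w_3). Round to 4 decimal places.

w1 = Lv₀ = (7, 7)
w2 = Lw1 = (77, 49)
w3 = Lw2 = (735, 539)
Lw3 = (7301, 5145)
w3·Lw3 = 735·7301 + 539·5145 = 8139390; w3·w3 = 735·735 + 539·539 = 830746
λ ≈ 8139390/830746 = 9.7977

λ ≈ 9.7977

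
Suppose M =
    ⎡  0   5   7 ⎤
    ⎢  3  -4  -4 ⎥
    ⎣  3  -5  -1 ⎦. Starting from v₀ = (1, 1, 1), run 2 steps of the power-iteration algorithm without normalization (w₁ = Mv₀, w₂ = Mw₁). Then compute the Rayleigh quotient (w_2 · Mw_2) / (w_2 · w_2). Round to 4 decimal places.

λ ≈ -10.7257

w1 = Mv₀ = (0·1 + 5·1 + 7·1; 3·1 + (-4)·1 + (-4)·1; 3·1 + (-5)·1 + (-1)·1) = (12, -5, -3)
w2 = Mw1 = (0·12 + 5·(-5) + 7·(-3); 3·12 + (-4)·(-5) + (-4)·(-3); 3·12 + (-5)·(-5) + (-1)·(-3)) = (-46, 68, 64)
Mw2 = (788, -666, -542)
w2·Mw2 = (-46)·788 + 68·(-666) + 64·(-542) = -116224; w2·w2 = (-46)·(-46) + 68·68 + 64·64 = 10836
λ ≈ -116224/10836 = -10.7257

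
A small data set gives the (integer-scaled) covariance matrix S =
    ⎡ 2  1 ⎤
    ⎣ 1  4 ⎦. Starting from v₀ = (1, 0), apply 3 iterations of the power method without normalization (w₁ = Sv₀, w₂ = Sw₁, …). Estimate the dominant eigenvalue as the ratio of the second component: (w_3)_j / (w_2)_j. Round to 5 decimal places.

λ ≈ 4.83333

w1 = Sv₀ = (2·1 + 1·0; 1·1 + 4·0) = (2, 1)
w2 = Sw1 = (2·2 + 1·1; 1·2 + 4·1) = (5, 6)
w3 = Sw2 = (16, 29)
Ratio at component: 29 / 6 = 4.83333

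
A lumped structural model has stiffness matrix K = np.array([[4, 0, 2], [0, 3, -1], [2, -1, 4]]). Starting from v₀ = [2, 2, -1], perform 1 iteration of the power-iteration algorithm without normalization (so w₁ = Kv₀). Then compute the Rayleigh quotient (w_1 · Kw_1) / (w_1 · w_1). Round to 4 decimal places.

w1 = Kv₀ = (6, 7, -2)
Kw1 = (20, 23, -3)
w1·Kw1 = 6·20 + 7·23 + (-2)·(-3) = 287; w1·w1 = 6·6 + 7·7 + (-2)·(-2) = 89
λ ≈ 287/89 = 3.2247

3.2247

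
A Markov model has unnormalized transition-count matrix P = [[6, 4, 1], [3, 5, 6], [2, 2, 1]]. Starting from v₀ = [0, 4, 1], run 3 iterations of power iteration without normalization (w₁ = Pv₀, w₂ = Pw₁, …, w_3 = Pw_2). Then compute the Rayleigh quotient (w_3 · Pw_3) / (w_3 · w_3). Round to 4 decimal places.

w1 = Pv₀ = (6·0 + 4·4 + 1·1; 3·0 + 5·4 + 6·1; 2·0 + 2·4 + 1·1) = (17, 26, 9)
w2 = Pw1 = (6·17 + 4·26 + 1·9; 3·17 + 5·26 + 6·9; 2·17 + 2·26 + 1·9) = (215, 235, 95)
w3 = Pw2 = (2325, 2390, 995)
Pw3 = (24505, 24895, 10425)
w3·Pw3 = 2325·24505 + 2390·24895 + 995·10425 = 126846050; w3·w3 = 2325·2325 + 2390·2390 + 995·995 = 12107750
λ ≈ 126846050/12107750 = 10.4764

λ ≈ 10.4764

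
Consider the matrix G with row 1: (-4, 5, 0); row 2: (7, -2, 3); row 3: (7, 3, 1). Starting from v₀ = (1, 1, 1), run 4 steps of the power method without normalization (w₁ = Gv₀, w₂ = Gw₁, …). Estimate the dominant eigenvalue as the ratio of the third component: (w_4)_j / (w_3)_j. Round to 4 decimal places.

λ ≈ 3.2459

w1 = Gv₀ = (1, 8, 11)
w2 = Gw1 = (36, 24, 42)
w3 = Gw2 = (-24, 330, 366)
w4 = Gw3 = (1746, 270, 1188)
Ratio at component: 1188 / 366 = 3.2459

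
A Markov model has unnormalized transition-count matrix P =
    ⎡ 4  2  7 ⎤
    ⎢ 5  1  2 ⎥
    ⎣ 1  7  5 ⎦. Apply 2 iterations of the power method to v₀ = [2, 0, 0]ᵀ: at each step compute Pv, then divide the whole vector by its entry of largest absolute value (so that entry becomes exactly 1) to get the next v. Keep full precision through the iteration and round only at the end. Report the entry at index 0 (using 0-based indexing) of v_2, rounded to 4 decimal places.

0.7500

Pv0 = (8.00000, 10.00000, 2.00000); divide by 10.00000 → v1 = (0.80000, 1.00000, 0.20000)
Pv1 = (6.60000, 5.40000, 8.80000); divide by 8.80000 → v2 = (0.75000, 0.61364, 1.00000)
Requested entry of v2: 66/88 = 0.7500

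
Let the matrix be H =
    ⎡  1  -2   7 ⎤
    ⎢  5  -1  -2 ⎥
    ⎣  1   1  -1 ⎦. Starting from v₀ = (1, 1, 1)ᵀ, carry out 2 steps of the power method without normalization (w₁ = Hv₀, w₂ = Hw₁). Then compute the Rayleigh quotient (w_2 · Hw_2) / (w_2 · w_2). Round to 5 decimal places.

λ ≈ 0.47146

w1 = Hv₀ = (6, 2, 1)
w2 = Hw1 = (9, 26, 7)
Hw2 = (6, 5, 28)
w2·Hw2 = 9·6 + 26·5 + 7·28 = 380; w2·w2 = 9·9 + 26·26 + 7·7 = 806
λ ≈ 380/806 = 0.47146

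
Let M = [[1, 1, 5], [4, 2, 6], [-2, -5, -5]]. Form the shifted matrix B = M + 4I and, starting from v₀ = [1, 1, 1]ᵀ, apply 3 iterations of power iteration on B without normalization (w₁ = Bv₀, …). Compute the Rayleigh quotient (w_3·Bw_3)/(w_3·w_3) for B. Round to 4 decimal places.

B = M + 4I has rows (5, 1, 5); (4, 6, 6); (-2, -5, -1)
w1 = Bv₀ = (5·1 + 1·1 + 5·1; 4·1 + 6·1 + 6·1; (-2)·1 + (-5)·1 + (-1)·1) = (11, 16, -8)
w2 = Bw1 = (5·11 + 1·16 + 5·(-8); 4·11 + 6·16 + 6·(-8); (-2)·11 + (-5)·16 + (-1)·(-8)) = (31, 92, -94)
w3 = Bw2 = (-223, 112, -428)
Bw3 = (-3143, -2788, 314)
w3·Bw3 = 254241; w3·w3 = 245457; μ ≈ 254241/245457 = 1.0358

μ ≈ 1.0358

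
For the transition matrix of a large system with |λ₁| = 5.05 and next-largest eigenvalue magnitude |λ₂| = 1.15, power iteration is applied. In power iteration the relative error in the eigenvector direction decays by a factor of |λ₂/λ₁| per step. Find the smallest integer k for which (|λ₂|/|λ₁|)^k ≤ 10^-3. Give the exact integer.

5

|λ₂/λ₁| = 1.15/5.05 = 0.22772
Need k ≥ ln(10^-3) / ln(0.22772) = -6.9078 / -1.4796 ≈ 4.669
Smallest integer k satisfying the bound: 5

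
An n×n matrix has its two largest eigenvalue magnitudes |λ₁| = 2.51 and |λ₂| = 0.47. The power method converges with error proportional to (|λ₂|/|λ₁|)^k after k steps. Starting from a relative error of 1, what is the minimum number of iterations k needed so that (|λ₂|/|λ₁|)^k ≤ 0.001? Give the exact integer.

|λ₂/λ₁| = 0.47/2.51 = 0.18725
Need k ≥ ln(0.001) / ln(0.18725) = -6.9078 / -1.6753 ≈ 4.123
Smallest integer k satisfying the bound: 5

5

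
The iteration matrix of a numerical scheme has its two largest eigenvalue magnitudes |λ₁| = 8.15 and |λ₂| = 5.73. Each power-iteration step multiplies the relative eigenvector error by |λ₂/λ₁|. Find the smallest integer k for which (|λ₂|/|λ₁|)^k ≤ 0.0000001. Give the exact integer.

|λ₂/λ₁| = 5.73/8.15 = 0.70307
Need k ≥ ln(0.0000001) / ln(0.70307) = -16.1181 / -0.3523 ≈ 45.751
Smallest integer k satisfying the bound: 46

46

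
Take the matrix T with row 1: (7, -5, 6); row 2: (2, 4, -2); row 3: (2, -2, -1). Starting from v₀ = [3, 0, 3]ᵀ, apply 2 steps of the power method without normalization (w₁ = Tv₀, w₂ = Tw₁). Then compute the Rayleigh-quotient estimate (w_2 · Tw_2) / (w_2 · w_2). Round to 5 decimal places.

7.30990

w1 = Tv₀ = (7·3 + (-5)·0 + 6·3; 2·3 + 4·0 + (-2)·3; 2·3 + (-2)·0 + (-1)·3) = (39, 0, 3)
w2 = Tw1 = (7·39 + (-5)·0 + 6·3; 2·39 + 4·0 + (-2)·3; 2·39 + (-2)·0 + (-1)·3) = (291, 72, 75)
Tw2 = (2127, 720, 363)
w2·Tw2 = 291·2127 + 72·720 + 75·363 = 698022; w2·w2 = 291·291 + 72·72 + 75·75 = 95490
λ ≈ 698022/95490 = 7.30990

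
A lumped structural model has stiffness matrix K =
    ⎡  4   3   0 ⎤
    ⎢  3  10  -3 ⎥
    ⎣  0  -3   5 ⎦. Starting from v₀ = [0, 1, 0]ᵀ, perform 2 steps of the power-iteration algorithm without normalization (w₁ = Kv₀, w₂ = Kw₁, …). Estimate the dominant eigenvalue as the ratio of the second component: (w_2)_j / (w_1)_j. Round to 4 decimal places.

λ ≈ 11.8000

w1 = Kv₀ = (4·0 + 3·1 + 0·0; 3·0 + 10·1 + (-3)·0; 0·0 + (-3)·1 + 5·0) = (3, 10, -3)
w2 = Kw1 = (4·3 + 3·10 + 0·(-3); 3·3 + 10·10 + (-3)·(-3); 0·3 + (-3)·10 + 5·(-3)) = (42, 118, -45)
Ratio at component: 118 / 10 = 11.8000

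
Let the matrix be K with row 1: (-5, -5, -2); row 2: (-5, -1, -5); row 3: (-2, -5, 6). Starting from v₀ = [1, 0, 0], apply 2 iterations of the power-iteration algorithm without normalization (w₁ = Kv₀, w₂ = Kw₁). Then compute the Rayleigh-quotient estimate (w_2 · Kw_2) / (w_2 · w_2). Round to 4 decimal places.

w1 = Kv₀ = (-5, -5, -2)
w2 = Kw1 = (54, 40, 23)
Kw2 = (-516, -425, -170)
w2·Kw2 = 54·(-516) + 40·(-425) + 23·(-170) = -48774; w2·w2 = 54·54 + 40·40 + 23·23 = 5045
λ ≈ -48774/5045 = -9.6678

λ ≈ -9.6678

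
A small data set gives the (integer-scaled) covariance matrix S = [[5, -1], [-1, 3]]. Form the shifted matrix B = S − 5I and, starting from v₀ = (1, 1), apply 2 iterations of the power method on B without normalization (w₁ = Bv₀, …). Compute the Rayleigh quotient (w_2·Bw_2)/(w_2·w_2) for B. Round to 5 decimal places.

-2.41379

B = S − 5I has rows (0, -1); (-1, -2)
w1 = Bv₀ = (0·1 + (-1)·1; (-1)·1 + (-2)·1) = (-1, -3)
w2 = Bw1 = (0·(-1) + (-1)·(-3); (-1)·(-1) + (-2)·(-3)) = (3, 7)
Bw2 = (-7, -17)
w2·Bw2 = -140; w2·w2 = 58; μ ≈ -140/58 = -2.41379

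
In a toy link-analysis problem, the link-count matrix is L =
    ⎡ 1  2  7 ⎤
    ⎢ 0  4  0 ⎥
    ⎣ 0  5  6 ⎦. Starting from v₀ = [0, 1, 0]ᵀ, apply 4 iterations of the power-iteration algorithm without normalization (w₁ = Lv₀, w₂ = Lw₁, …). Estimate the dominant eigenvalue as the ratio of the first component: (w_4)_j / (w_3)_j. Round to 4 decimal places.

w1 = Lv₀ = (1·0 + 2·1 + 7·0; 0·0 + 4·1 + 0·0; 0·0 + 5·1 + 6·0) = (2, 4, 5)
w2 = Lw1 = (1·2 + 2·4 + 7·5; 0·2 + 4·4 + 0·5; 0·2 + 5·4 + 6·5) = (45, 16, 50)
w3 = Lw2 = (427, 64, 380)
w4 = Lw3 = (3215, 256, 2600)
Ratio at component: 3215 / 427 = 7.5293

7.5293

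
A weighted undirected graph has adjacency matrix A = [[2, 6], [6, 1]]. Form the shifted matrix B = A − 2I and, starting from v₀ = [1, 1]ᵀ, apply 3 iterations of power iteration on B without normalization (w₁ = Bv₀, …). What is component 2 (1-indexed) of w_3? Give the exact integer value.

B = A − 2I has rows (0, 6); (6, -1)
w1 = Bv₀ = (6, 5)
w2 = Bw1 = (30, 31)
w3 = Bw2 = (186, 149)
Requested component of w3: 149

149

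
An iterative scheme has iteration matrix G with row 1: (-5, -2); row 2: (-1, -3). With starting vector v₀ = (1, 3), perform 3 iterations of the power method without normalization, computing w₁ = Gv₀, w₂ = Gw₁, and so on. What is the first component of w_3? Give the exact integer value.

-457

w1 = Gv₀ = ((-5)·1 + (-2)·3; (-1)·1 + (-3)·3) = (-11, -10)
w2 = Gw1 = ((-5)·(-11) + (-2)·(-10); (-1)·(-11) + (-3)·(-10)) = (75, 41)
w3 = Gw2 = (-457, -198)
The requested component of w3 is -457.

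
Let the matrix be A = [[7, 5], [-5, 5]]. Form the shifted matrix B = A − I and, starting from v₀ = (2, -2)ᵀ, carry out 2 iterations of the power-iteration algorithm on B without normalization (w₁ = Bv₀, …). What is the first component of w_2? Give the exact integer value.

B = A − I has rows (6, 5); (-5, 4)
w1 = Bv₀ = (2, -18)
w2 = Bw1 = (-78, -82)
Requested component of w2: -78

-78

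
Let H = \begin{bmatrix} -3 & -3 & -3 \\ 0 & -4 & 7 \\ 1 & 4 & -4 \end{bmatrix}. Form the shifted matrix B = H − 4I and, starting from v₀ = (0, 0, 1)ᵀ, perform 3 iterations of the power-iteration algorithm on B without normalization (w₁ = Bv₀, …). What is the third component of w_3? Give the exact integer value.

-1136

B = H − 4I has rows (-7, -3, -3); (0, -8, 7); (1, 4, -8)
w1 = Bv₀ = ((-7)·0 + (-3)·0 + (-3)·1; 0·0 + (-8)·0 + 7·1; 1·0 + 4·0 + (-8)·1) = (-3, 7, -8)
w2 = Bw1 = ((-7)·(-3) + (-3)·7 + (-3)·(-8); 0·(-3) + (-8)·7 + 7·(-8); 1·(-3) + 4·7 + (-8)·(-8)) = (24, -112, 89)
w3 = Bw2 = (-99, 1519, -1136)
Requested component of w3: -1136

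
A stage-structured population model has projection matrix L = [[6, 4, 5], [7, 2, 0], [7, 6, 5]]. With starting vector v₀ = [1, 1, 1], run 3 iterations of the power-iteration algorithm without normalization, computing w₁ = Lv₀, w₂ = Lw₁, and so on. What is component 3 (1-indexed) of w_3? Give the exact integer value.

3495

w1 = Lv₀ = (6·1 + 4·1 + 5·1; 7·1 + 2·1 + 0·1; 7·1 + 6·1 + 5·1) = (15, 9, 18)
w2 = Lw1 = (6·15 + 4·9 + 5·18; 7·15 + 2·9 + 0·18; 7·15 + 6·9 + 5·18) = (216, 123, 249)
w3 = Lw2 = (3033, 1758, 3495)
The requested component of w3 is 3495.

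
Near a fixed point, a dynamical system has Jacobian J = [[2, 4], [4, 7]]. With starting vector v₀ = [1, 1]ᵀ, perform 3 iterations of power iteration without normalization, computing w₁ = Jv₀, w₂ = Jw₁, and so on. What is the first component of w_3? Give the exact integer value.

w1 = Jv₀ = (6, 11)
w2 = Jw1 = (56, 101)
w3 = Jw2 = (516, 931)
The requested component of w3 is 516.

516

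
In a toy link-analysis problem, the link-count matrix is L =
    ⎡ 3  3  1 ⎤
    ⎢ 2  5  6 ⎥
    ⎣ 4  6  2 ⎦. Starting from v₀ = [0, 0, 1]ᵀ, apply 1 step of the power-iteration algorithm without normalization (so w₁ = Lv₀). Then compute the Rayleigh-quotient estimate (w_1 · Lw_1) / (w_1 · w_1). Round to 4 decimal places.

9.1463

w1 = Lv₀ = (3·0 + 3·0 + 1·1; 2·0 + 5·0 + 6·1; 4·0 + 6·0 + 2·1) = (1, 6, 2)
Lw1 = (23, 44, 44)
w1·Lw1 = 1·23 + 6·44 + 2·44 = 375; w1·w1 = 1·1 + 6·6 + 2·2 = 41
λ ≈ 375/41 = 9.1463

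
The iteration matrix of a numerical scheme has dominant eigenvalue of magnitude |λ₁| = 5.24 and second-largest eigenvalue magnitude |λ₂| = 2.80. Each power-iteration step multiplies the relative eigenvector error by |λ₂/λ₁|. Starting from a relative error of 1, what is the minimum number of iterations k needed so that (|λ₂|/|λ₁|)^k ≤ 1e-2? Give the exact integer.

8

|λ₂/λ₁| = 2.80/5.24 = 0.53435
Need k ≥ ln(1e-2) / ln(0.53435) = -4.6052 / -0.6267 ≈ 7.348
Smallest integer k satisfying the bound: 8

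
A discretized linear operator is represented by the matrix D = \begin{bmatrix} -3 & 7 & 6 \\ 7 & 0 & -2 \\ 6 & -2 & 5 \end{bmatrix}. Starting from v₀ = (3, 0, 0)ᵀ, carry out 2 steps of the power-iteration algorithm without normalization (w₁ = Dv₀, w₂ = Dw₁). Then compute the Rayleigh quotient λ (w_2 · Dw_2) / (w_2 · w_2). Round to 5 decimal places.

w1 = Dv₀ = ((-3)·3 + 7·0 + 6·0; 7·3 + 0·0 + (-2)·0; 6·3 + (-2)·0 + 5·0) = (-9, 21, 18)
w2 = Dw1 = ((-3)·(-9) + 7·21 + 6·18; 7·(-9) + 0·21 + (-2)·18; 6·(-9) + (-2)·21 + 5·18) = (282, -99, -6)
Dw2 = (-1575, 1986, 1860)
w2·Dw2 = 282·(-1575) + (-99)·1986 + (-6)·1860 = -651924; w2·w2 = 282·282 + (-99)·(-99) + (-6)·(-6) = 89361
λ ≈ -651924/89361 = -7.29540

-7.29540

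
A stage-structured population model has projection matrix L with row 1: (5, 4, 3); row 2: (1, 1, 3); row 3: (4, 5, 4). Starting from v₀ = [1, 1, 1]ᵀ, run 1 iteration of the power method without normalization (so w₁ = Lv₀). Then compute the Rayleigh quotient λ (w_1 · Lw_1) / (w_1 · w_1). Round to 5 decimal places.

w1 = Lv₀ = (12, 5, 13)
Lw1 = (119, 56, 125)
w1·Lw1 = 12·119 + 5·56 + 13·125 = 3333; w1·w1 = 12·12 + 5·5 + 13·13 = 338
λ ≈ 3333/338 = 9.86095

λ ≈ 9.86095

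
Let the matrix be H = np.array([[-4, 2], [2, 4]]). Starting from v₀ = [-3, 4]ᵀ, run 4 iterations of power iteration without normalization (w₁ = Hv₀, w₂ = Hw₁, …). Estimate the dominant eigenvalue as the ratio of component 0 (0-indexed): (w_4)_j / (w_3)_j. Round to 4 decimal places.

w1 = Hv₀ = (20, 10)
w2 = Hw1 = (-60, 80)
w3 = Hw2 = (400, 200)
w4 = Hw3 = (-1200, 1600)
Ratio at component: -1200 / 400 = -3.0000

-3.0000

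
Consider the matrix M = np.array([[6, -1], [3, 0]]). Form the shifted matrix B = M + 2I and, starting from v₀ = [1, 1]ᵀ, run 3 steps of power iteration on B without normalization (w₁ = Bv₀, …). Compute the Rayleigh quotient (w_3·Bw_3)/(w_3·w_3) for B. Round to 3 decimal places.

7.388

B = M + 2I has rows (8, -1); (3, 2)
w1 = Bv₀ = (7, 5)
w2 = Bw1 = (51, 31)
w3 = Bw2 = (377, 215)
Bw3 = (2801, 1561)
w3·Bw3 = 1391592; w3·w3 = 188354; μ ≈ 1391592/188354 = 7.388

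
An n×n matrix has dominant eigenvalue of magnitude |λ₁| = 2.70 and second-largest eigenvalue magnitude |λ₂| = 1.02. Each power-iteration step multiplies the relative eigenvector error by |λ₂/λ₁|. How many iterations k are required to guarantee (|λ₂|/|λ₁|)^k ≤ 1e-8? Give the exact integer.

19

|λ₂/λ₁| = 1.02/2.70 = 0.37778
Need k ≥ ln(1e-8) / ln(0.37778) = -18.4207 / -0.9734 ≈ 18.923
Smallest integer k satisfying the bound: 19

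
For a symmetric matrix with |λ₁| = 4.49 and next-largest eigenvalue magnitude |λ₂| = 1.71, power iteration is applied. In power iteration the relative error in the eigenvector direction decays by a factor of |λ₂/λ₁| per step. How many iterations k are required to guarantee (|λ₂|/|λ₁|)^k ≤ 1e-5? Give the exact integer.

12

|λ₂/λ₁| = 1.71/4.49 = 0.38085
Need k ≥ ln(1e-5) / ln(0.38085) = -11.5129 / -0.9654 ≈ 11.926
Smallest integer k satisfying the bound: 12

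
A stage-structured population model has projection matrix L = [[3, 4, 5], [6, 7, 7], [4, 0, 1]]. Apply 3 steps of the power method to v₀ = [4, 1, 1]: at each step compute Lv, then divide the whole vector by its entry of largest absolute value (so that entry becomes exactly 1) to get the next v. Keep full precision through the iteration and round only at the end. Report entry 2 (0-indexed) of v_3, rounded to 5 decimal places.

0.21384

Lv0 = (21.000000, 38.000000, 17.000000); divide by 38.000000 → v1 = (0.552632, 1.000000, 0.447368)
Lv1 = (7.894737, 13.447368, 2.657895); divide by 13.447368 → v2 = (0.587084, 1.000000, 0.197652)
Lv2 = (6.749511, 11.906067, 2.545988); divide by 11.906067 → v3 = (0.566897, 1.000000, 0.213840)
Requested entry of v3: 1301/6084 = 0.21384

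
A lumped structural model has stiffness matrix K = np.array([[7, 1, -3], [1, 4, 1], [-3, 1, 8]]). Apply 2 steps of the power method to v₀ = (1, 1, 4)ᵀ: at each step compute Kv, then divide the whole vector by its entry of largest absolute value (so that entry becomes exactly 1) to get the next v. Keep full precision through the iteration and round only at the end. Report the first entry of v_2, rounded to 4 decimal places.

-0.4176

Kv0 = (-4.00000, 9.00000, 30.00000); divide by 30.00000 → v1 = (-0.13333, 0.30000, 1.00000)
Kv1 = (-3.63333, 2.06667, 8.70000); divide by 8.70000 → v2 = (-0.41762, 0.23755, 1.00000)
Requested entry of v2: -109/261 = -0.4176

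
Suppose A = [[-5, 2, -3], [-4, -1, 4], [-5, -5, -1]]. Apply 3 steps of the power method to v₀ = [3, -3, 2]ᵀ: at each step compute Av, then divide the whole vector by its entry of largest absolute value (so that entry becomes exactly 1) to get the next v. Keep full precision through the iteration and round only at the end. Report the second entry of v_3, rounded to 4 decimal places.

0.0663

Av0 = (-27.00000, -1.00000, -2.00000); divide by -27.00000 → v1 = (1.00000, 0.03704, 0.07407)
Av1 = (-5.14815, -3.74074, -5.25926); divide by -5.25926 → v2 = (0.97887, 0.71127, 1.00000)
Av2 = (-6.47183, -0.62676, -9.45070); divide by -9.45070 → v3 = (0.68480, 0.06632, 1.00000)
Requested entry of v3: -89/-1342 = 0.0663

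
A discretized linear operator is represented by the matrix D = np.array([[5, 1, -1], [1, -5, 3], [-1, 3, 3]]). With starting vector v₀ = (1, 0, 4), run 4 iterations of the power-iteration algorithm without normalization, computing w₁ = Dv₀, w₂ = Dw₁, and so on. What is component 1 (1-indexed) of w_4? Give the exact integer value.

-73

w1 = Dv₀ = (5·1 + 1·0 + (-1)·4; 1·1 + (-5)·0 + 3·4; (-1)·1 + 3·0 + 3·4) = (1, 13, 11)
w2 = Dw1 = (5·1 + 1·13 + (-1)·11; 1·1 + (-5)·13 + 3·11; (-1)·1 + 3·13 + 3·11) = (7, -31, 71)
w3 = Dw2 = (-67, 375, 113)
w4 = Dw3 = (-73, -1603, 1531)
The requested component of w4 is -73.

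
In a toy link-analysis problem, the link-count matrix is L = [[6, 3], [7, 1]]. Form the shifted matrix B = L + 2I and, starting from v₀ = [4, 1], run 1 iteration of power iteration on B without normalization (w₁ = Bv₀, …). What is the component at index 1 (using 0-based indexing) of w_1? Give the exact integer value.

31

B = L + 2I has rows (8, 3); (7, 3)
w1 = Bv₀ = (35, 31)
Requested component of w1: 31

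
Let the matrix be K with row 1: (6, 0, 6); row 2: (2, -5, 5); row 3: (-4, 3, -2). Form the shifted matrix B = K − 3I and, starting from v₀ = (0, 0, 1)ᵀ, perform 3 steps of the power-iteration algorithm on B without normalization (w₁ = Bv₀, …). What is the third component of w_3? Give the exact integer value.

B = K − 3I has rows (3, 0, 6); (2, -8, 5); (-4, 3, -5)
w1 = Bv₀ = (3·0 + 0·0 + 6·1; 2·0 + (-8)·0 + 5·1; (-4)·0 + 3·0 + (-5)·1) = (6, 5, -5)
w2 = Bw1 = (3·6 + 0·5 + 6·(-5); 2·6 + (-8)·5 + 5·(-5); (-4)·6 + 3·5 + (-5)·(-5)) = (-12, -53, 16)
w3 = Bw2 = (60, 480, -191)
Requested component of w3: -191

-191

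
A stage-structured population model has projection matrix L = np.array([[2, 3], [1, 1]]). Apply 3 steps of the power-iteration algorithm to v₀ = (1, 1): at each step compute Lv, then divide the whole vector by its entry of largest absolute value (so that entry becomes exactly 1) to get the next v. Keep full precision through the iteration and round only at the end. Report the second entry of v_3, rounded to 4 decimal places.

0.4340

Lv0 = (5.00000, 2.00000); divide by 5.00000 → v1 = (1.00000, 0.40000)
Lv1 = (3.20000, 1.40000); divide by 3.20000 → v2 = (1.00000, 0.43750)
Lv2 = (3.31250, 1.43750); divide by 3.31250 → v3 = (1.00000, 0.43396)
Requested entry of v3: 23/53 = 0.4340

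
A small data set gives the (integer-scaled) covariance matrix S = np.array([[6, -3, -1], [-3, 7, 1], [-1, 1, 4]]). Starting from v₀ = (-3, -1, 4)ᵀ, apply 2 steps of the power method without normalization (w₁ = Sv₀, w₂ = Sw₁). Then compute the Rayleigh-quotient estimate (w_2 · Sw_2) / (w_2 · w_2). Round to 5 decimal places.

w1 = Sv₀ = (6·(-3) + (-3)·(-1) + (-1)·4; (-3)·(-3) + 7·(-1) + 1·4; (-1)·(-3) + 1·(-1) + 4·4) = (-19, 6, 18)
w2 = Sw1 = (6·(-19) + (-3)·6 + (-1)·18; (-3)·(-19) + 7·6 + 1·18; (-1)·(-19) + 1·6 + 4·18) = (-150, 117, 97)
Sw2 = (-1348, 1366, 655)
w2·Sw2 = (-150)·(-1348) + 117·1366 + 97·655 = 425557; w2·w2 = (-150)·(-150) + 117·117 + 97·97 = 45598
λ ≈ 425557/45598 = 9.33280

9.33280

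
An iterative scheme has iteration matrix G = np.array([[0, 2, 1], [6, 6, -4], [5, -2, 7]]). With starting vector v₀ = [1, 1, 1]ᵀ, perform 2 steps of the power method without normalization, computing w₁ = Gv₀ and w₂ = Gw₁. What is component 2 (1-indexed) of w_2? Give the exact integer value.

w1 = Gv₀ = (3, 8, 10)
w2 = Gw1 = (26, 26, 69)
The requested component of w2 is 26.

26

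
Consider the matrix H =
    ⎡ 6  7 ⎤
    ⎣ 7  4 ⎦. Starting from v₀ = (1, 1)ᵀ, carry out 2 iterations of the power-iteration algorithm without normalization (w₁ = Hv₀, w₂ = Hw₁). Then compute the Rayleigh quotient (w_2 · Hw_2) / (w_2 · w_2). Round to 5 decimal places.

λ ≈ 12.07101

w1 = Hv₀ = (13, 11)
w2 = Hw1 = (155, 135)
Hw2 = (1875, 1625)
w2·Hw2 = 155·1875 + 135·1625 = 510000; w2·w2 = 155·155 + 135·135 = 42250
λ ≈ 510000/42250 = 12.07101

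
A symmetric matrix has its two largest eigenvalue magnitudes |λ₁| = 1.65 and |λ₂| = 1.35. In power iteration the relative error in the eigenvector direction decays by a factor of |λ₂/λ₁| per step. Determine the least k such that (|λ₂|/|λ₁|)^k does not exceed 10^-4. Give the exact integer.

46

|λ₂/λ₁| = 1.35/1.65 = 0.81818
Need k ≥ ln(10^-4) / ln(0.81818) = -9.2103 / -0.2007 ≈ 45.898
Smallest integer k satisfying the bound: 46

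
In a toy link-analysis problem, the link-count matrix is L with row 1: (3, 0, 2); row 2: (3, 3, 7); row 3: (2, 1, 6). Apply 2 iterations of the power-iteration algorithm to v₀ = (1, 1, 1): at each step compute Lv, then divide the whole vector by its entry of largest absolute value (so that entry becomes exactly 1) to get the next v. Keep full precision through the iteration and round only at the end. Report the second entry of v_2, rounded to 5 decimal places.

Lv0 = (5.000000, 13.000000, 9.000000); divide by 13.000000 → v1 = (0.384615, 1.000000, 0.692308)
Lv1 = (2.538462, 9.000000, 5.923077); divide by 9.000000 → v2 = (0.282051, 1.000000, 0.658120)
Requested entry of v2: 117/117 = 1.00000

1.00000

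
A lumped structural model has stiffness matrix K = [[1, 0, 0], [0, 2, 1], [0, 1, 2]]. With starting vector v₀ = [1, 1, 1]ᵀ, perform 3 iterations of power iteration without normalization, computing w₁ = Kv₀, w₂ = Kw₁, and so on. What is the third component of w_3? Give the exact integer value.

27

w1 = Kv₀ = (1·1 + 0·1 + 0·1; 0·1 + 2·1 + 1·1; 0·1 + 1·1 + 2·1) = (1, 3, 3)
w2 = Kw1 = (1·1 + 0·3 + 0·3; 0·1 + 2·3 + 1·3; 0·1 + 1·3 + 2·3) = (1, 9, 9)
w3 = Kw2 = (1, 27, 27)
The requested component of w3 is 27.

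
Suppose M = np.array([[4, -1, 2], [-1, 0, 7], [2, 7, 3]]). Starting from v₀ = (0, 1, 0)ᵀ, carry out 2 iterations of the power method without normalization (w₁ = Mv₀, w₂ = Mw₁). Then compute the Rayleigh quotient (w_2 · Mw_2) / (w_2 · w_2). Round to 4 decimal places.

λ ≈ 4.9115

w1 = Mv₀ = (-1, 0, 7)
w2 = Mw1 = (10, 50, 19)
Mw2 = (28, 123, 427)
w2·Mw2 = 10·28 + 50·123 + 19·427 = 14543; w2·w2 = 10·10 + 50·50 + 19·19 = 2961
λ ≈ 14543/2961 = 4.9115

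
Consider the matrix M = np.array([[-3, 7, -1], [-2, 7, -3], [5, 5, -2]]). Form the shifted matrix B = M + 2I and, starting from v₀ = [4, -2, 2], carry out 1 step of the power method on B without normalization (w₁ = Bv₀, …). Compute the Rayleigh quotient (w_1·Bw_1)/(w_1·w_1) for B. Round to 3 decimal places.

B = M + 2I has rows (-1, 7, -1); (-2, 9, -3); (5, 5, 0)
w1 = Bv₀ = ((-1)·4 + 7·(-2) + (-1)·2; (-2)·4 + 9·(-2) + (-3)·2; 5·4 + 5·(-2) + 0·2) = (-20, -32, 10)
Bw1 = (-214, -278, -260)
w1·Bw1 = 10576; w1·w1 = 1524; μ ≈ 10576/1524 = 6.940

μ ≈ 6.940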